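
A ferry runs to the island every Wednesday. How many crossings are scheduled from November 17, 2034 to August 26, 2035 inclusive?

40 Wednesdays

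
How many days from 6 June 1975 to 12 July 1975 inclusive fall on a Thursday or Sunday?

6 June 1975 is a Friday.
The range spans 37 days (inclusive of both endpoints).
37 = 7 × 5 + 2, so there are 5 full weeks plus 2 extra days.
Each full week contributes 2 days from the set (Thu, Sun): 5 × 2 = 10.
The 2 extra days are Fri, Sat — none qualify.
Total: 10 + 0 = 10.

10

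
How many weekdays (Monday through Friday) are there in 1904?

261 weekdays

1 January 1904 is a Friday.
From 1 January 1904 to 31 December 1904 is 366 days inclusive.
366 = 7 × 52 + 2, so there are 52 full weeks plus 2 extra days.
Each full week contributes 5 weekdays (Mon–Fri): 52 × 5 = 260.
The 2 extra days are Friday, Saturday — 1 of them qualifies.
Total: 260 + 1 = 261.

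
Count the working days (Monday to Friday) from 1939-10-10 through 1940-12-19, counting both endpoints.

1939-10-10 is a Tuesday.
That's 437 days from start to end, counting both.
437 = 7 × 62 + 3, so there are 62 full weeks plus 3 extra days.
Each full week contributes 5 weekdays (Mon–Fri): 62 × 5 = 310.
The 3 extra days are Tuesday, Wednesday, Thursday — 3 of them qualify.
Total: 310 + 3 = 313.

313 weekdays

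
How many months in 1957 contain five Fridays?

A month has five Fridays exactly when Friday falls within its first (length − 28) days.
Jan: 31 days, starts Tue → 5 of Tue, Wed, Thu
Feb: 28 days, starts Fri → 5 of (none)
Mar: 31 days, starts Fri → 5 of Fri, Sat, Sun ✓
Apr: 30 days, starts Mon → 5 of Mon, Tue
May: 31 days, starts Wed → 5 of Wed, Thu, Fri ✓
Jun: 30 days, starts Sat → 5 of Sat, Sun
Jul: 31 days, starts Mon → 5 of Mon, Tue, Wed
Aug: 31 days, starts Thu → 5 of Thu, Fri, Sat ✓
Sep: 30 days, starts Sun → 5 of Sun, Mon
Oct: 31 days, starts Tue → 5 of Tue, Wed, Thu
Nov: 30 days, starts Fri → 5 of Fri, Sat ✓
Dec: 31 days, starts Sun → 5 of Sun, Mon, Tue
Months with five Fridays: Mar, May, Aug, Nov.

4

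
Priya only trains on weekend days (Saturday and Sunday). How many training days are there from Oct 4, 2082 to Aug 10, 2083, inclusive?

Oct 4, 2082 is a Sunday.
From Oct 4, 2082 to Aug 10, 2083 is 311 days inclusive.
311 = 7 × 44 + 3, so there are 44 full weeks plus 3 extra days.
Each full week contributes 2 weekend days (Sat, Sun): 44 × 2 = 88.
The 3 extra days are Sunday, Monday, Tuesday — 1 of them qualifies.
Total: 88 + 1 = 89.

89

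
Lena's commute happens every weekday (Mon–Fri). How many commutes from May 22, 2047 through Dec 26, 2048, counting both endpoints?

418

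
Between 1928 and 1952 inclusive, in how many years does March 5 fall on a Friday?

Day of week of March 5 in each year:
1928: Mon, 1929: Tue, 1930: Wed, 1931: Thu, 1932: Sat, 1933: Sun, 1934: Mon, 1935: Tue, 1936: Thu, 1937: Fri ✓, 1938: Sat, 1939: Sun, 1940: Tue, 1941: Wed, 1942: Thu, 1943: Fri ✓, 1944: Sun, 1945: Mon, 1946: Tue, 1947: Wed, 1948: Fri ✓, 1949: Sat, 1950: Sun, 1951: Mon, 1952: Wed
Fridays: 1937, 1943, 1948.

3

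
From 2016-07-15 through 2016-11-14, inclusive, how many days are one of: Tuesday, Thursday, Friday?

52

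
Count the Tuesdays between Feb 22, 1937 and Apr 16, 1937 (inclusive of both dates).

8

Feb 22, 1937 is a Monday.
That's 54 days from start to end, counting both.
54 = 7 × 7 + 5, so there are 7 full weeks plus 5 extra days.
Each full week contributes one Tuesday: 7 so far.
The 5 extra days are Mon, Tue, Wed, Thu, Fri — 1 of them qualifies.
Total: 7 + 1 = 8.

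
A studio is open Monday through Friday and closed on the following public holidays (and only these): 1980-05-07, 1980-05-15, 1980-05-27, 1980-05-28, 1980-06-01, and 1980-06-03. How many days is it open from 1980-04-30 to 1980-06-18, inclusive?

31

1980-04-30 is a Wednesday.
From 1980-04-30 to 1980-06-18 is 50 days inclusive.
50 = 7 × 7 + 1, so there are 7 full weeks plus 1 extra day.
Each full week contributes 5 weekdays (Mon–Fri): 7 × 5 = 35.
The 1 extra day is Wed — 1 of them qualifies.
Total: 35 + 1 = 36.
Holidays: 1980-05-07 (Wed); 1980-05-15 (Thu); 1980-05-27 (Tue); 1980-05-28 (Wed); 1980-06-01 (Sun); 1980-06-03 (Tue).
5 of the 6 holidays fall on weekdays; the rest are weekends and were already excluded.
Business days: 36 − 5 = 31.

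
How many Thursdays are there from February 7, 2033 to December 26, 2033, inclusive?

46 Thursdays

February 7, 2033 is a Monday.
From February 7, 2033 to December 26, 2033 is 323 days inclusive.
323 = 7 × 46 + 1, so there are 46 full weeks plus 1 extra day.
Each full week contributes one Thursday: 46 so far.
The 1 extra day is Mon — none qualify.
Total: 46 + 0 = 46.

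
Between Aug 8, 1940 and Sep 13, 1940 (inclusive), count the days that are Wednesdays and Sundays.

Aug 8, 1940 is a Thursday.
That's 37 days from start to end, counting both.
37 = 7 × 5 + 2, so there are 5 full weeks plus 2 extra days.
Each full week contributes 2 days from the set (Wed, Sun): 5 × 2 = 10.
The 2 extra days are Thu, Fri — none qualify.
Total: 10 + 0 = 10.

10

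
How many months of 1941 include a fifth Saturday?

A month has five Saturdays exactly when Saturday falls within its first (length − 28) days.
Jan: 31 days, starts Wed → 5 of Wed, Thu, Fri
Feb: 28 days, starts Sat → 5 of (none)
Mar: 31 days, starts Sat → 5 of Sat, Sun, Mon ✓
Apr: 30 days, starts Tue → 5 of Tue, Wed
May: 31 days, starts Thu → 5 of Thu, Fri, Sat ✓
Jun: 30 days, starts Sun → 5 of Sun, Mon
Jul: 31 days, starts Tue → 5 of Tue, Wed, Thu
Aug: 31 days, starts Fri → 5 of Fri, Sat, Sun ✓
Sep: 30 days, starts Mon → 5 of Mon, Tue
Oct: 31 days, starts Wed → 5 of Wed, Thu, Fri
Nov: 30 days, starts Sat → 5 of Sat, Sun ✓
Dec: 31 days, starts Mon → 5 of Mon, Tue, Wed
Months with five Saturdays: Mar, May, Aug, Nov.

4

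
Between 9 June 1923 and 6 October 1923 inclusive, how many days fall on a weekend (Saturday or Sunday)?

9 June 1923 is a Saturday.
The range spans 120 days (inclusive of both endpoints).
120 = 7 × 17 + 1, so there are 17 full weeks plus 1 extra day.
Each full week contributes 2 weekend days (Sat, Sun): 17 × 2 = 34.
The 1 extra day is Sat — 1 of them qualifies.
Total: 34 + 1 = 35.

35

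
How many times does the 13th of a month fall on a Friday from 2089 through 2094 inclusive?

Friday-the-13ths by year:
2089: May
2090: Jan, Oct
2091: Apr, Jul
2092: Jun
2093: Feb, Mar, Nov
2094: Aug

10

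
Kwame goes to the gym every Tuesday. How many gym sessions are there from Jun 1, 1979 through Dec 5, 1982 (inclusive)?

183

Jun 1, 1979 is a Friday.
That's 1284 days from start to end, counting both.
1284 = 7 × 183 + 3, so there are 183 full weeks plus 3 extra days.
Each full week contributes one Tuesday: 183 so far.
The 3 extra days are Friday, Saturday, Sunday — none qualify.
Total: 183 + 0 = 183.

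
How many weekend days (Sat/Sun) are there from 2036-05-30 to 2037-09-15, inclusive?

136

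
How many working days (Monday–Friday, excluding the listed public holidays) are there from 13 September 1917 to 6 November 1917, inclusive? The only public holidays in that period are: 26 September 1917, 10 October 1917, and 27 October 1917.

37 working days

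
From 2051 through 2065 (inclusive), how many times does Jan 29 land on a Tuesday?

2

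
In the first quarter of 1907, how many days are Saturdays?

13

January 1, 1907 is a Tuesday.
The range spans 90 days (inclusive of both endpoints).
90 = 7 × 12 + 6, so there are 12 full weeks plus 6 extra days.
Each full week contributes one Saturday: 12 so far.
The 6 extra days are Tue, Wed, Thu, Fri, Sat, Sun — 1 of them qualifies.
Total: 12 + 1 = 13.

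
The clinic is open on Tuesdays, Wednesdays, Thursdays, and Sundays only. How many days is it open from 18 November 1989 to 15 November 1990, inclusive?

208

18 November 1989 is a Saturday.
The range spans 363 days (inclusive of both endpoints).
363 = 7 × 51 + 6, so there are 51 full weeks plus 6 extra days.
Each full week contributes 4 days from the set (Tue, Wed, Thu, Sun): 51 × 4 = 204.
The 6 extra days are Saturday, Sunday, Monday, Tuesday, Wednesday, Thursday — 4 of them qualify.
Total: 204 + 4 = 208.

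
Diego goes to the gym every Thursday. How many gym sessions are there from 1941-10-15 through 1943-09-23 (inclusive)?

1941-10-15 is a Wednesday.
That's 709 days from start to end, counting both.
709 = 7 × 101 + 2, so there are 101 full weeks plus 2 extra days.
Each full week contributes one Thursday: 101 so far.
The 2 extra days are Wednesday, Thursday — 1 of them qualifies.
Total: 101 + 1 = 102.

102 Thursdays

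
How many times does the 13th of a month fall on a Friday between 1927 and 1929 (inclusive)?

6

Friday-the-13ths by year:
1927: May
1928: Jan, Apr, Jul
1929: Sep, Dec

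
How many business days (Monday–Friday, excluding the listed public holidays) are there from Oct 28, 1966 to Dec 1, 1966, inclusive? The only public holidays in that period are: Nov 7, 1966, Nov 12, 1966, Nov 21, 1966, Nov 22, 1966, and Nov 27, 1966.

Oct 28, 1966 is a Friday.
The range spans 35 days (inclusive of both endpoints).
35 = 7 × 5, so the span is exactly 5 full weeks.
Each full week contributes 5 weekdays (Mon–Fri): 5 × 5 = 25.
Holidays: Nov 7, 1966 (Mon); Nov 12, 1966 (Sat); Nov 21, 1966 (Mon); Nov 22, 1966 (Tue); Nov 27, 1966 (Sun).
3 of the 5 holidays fall on weekdays; the rest are weekends and were already excluded.
Business days: 25 − 3 = 22.

22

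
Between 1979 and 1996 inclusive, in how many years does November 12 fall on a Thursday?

Day of week of November 12 in each year:
1979: Mon, 1980: Wed, 1981: Thu ✓, 1982: Fri, 1983: Sat, 1984: Mon, 1985: Tue, 1986: Wed, 1987: Thu ✓, 1988: Sat, 1989: Sun, 1990: Mon, 1991: Tue, 1992: Thu ✓, 1993: Fri, 1994: Sat, 1995: Sun, 1996: Tue
Thursdays: 1981, 1987, 1992.

3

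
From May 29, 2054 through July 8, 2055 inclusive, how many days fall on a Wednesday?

May 29, 2054 is a Friday.
The range spans 406 days (inclusive of both endpoints).
406 = 7 × 58, so the span is exactly 58 full weeks.
Each full week contributes one Wednesday: 58 so far.
Total: 58.

58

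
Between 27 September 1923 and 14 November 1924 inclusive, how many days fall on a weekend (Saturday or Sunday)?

27 September 1923 is a Thursday.
That's 415 days from start to end, counting both.
415 = 7 × 59 + 2, so there are 59 full weeks plus 2 extra days.
Each full week contributes 2 weekend days (Sat, Sun): 59 × 2 = 118.
The 2 extra days are Thu, Fri — none qualify.
Total: 118 + 0 = 118.

118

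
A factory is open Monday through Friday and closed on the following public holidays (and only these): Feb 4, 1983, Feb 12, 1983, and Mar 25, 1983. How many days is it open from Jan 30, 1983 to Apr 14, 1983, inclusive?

Jan 30, 1983 is a Sunday.
The range spans 75 days (inclusive of both endpoints).
75 = 7 × 10 + 5, so there are 10 full weeks plus 5 extra days.
Each full week contributes 5 weekdays (Mon–Fri): 10 × 5 = 50.
The 5 extra days are Sun, Mon, Tue, Wed, Thu — 4 of them qualify.
Total: 50 + 4 = 54.
Holidays: Feb 4, 1983 (Fri); Feb 12, 1983 (Sat); Mar 25, 1983 (Fri).
2 of the 3 holidays fall on weekdays; the rest are weekends and were already excluded.
Business days: 54 − 2 = 52.

52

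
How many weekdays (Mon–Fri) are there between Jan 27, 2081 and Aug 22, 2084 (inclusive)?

932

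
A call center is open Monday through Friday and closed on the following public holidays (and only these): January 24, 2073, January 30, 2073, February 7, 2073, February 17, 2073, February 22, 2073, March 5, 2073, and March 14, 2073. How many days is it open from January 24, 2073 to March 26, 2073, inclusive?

38 working days

January 24, 2073 is a Tuesday.
The range spans 62 days (inclusive of both endpoints).
62 = 7 × 8 + 6, so there are 8 full weeks plus 6 extra days.
Each full week contributes 5 weekdays (Mon–Fri): 8 × 5 = 40.
The 6 extra days are Tuesday, Wednesday, Thursday, Friday, Saturday, Sunday — 4 of them qualify.
Total: 40 + 4 = 44.
Holidays: January 24, 2073 (Tue); January 30, 2073 (Mon); February 7, 2073 (Tue); February 17, 2073 (Fri); February 22, 2073 (Wed); March 5, 2073 (Sun); March 14, 2073 (Tue).
6 of the 7 holidays fall on weekdays; the rest are weekends and were already excluded.
Business days: 44 − 6 = 38.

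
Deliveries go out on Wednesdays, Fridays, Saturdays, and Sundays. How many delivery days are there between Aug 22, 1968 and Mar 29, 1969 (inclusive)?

Aug 22, 1968 is a Thursday.
That's 220 days from start to end, counting both.
220 = 7 × 31 + 3, so there are 31 full weeks plus 3 extra days.
Each full week contributes 4 days from the set (Wed, Fri, Sat, Sun): 31 × 4 = 124.
The 3 extra days are Thu, Fri, Sat — 2 of them qualify.
Total: 124 + 2 = 126.

126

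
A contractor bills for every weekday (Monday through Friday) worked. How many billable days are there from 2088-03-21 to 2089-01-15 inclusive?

215 weekdays

2088-03-21 is a Sunday.
From 2088-03-21 to 2089-01-15 is 301 days inclusive.
301 = 7 × 43, so the span is exactly 43 full weeks.
Each full week contributes 5 weekdays (Mon–Fri): 43 × 5 = 215.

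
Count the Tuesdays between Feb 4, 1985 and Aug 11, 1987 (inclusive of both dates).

Feb 4, 1985 is a Monday.
That's 919 days from start to end, counting both.
919 = 7 × 131 + 2, so there are 131 full weeks plus 2 extra days.
Each full week contributes one Tuesday: 131 so far.
The 2 extra days are Mon, Tue — 1 of them qualifies.
Total: 131 + 1 = 132.

132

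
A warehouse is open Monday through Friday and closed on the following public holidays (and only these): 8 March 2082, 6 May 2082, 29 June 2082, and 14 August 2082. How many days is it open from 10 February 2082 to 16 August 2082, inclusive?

131 business days

10 February 2082 is a Tuesday.
From 10 February 2082 to 16 August 2082 is 188 days inclusive.
188 = 7 × 26 + 6, so there are 26 full weeks plus 6 extra days.
Each full week contributes 5 weekdays (Mon–Fri): 26 × 5 = 130.
The 6 extra days are Tue, Wed, Thu, Fri, Sat, Sun — 4 of them qualify.
Total: 130 + 4 = 134.
Holidays: 8 March 2082 (Sun); 6 May 2082 (Wed); 29 June 2082 (Mon); 14 August 2082 (Fri).
3 of the 4 holidays fall on weekdays; the rest are weekends and were already excluded.
Business days: 134 − 3 = 131.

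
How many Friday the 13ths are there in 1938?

1

The 13th falls on a Friday when the month's 13th has weekday Fri.
Jan 13 is Thu; Feb 13 is Sun; Mar 13 is Sun; Apr 13 is Wed; May 13 is Fri ✓; Jun 13 is Mon; Jul 13 is Wed; Aug 13 is Sat; Sep 13 is Tue; Oct 13 is Thu; Nov 13 is Sun; Dec 13 is Tue.
Friday the 13ths: May.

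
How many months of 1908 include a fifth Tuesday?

4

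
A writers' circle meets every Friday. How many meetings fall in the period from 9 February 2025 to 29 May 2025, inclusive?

9 February 2025 is a Sunday.
From 9 February 2025 to 29 May 2025 is 110 days inclusive.
110 = 7 × 15 + 5, so there are 15 full weeks plus 5 extra days.
Each full week contributes one Friday: 15 so far.
The 5 extra days are Sunday, Monday, Tuesday, Wednesday, Thursday — none qualify.
Total: 15 + 0 = 15.

15 Fridays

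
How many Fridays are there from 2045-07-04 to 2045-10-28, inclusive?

17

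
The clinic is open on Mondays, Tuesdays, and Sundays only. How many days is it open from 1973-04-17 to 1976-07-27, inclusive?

514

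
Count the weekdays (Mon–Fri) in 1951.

1951-01-01 is a Monday.
The range spans 365 days (inclusive of both endpoints).
365 = 7 × 52 + 1, so there are 52 full weeks plus 1 extra day.
Each full week contributes 5 weekdays (Mon–Fri): 52 × 5 = 260.
The 1 extra day is Mon — 1 of them qualifies.
Total: 260 + 1 = 261.

261 weekdays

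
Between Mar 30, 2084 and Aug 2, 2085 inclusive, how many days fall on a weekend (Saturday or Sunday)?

140

Mar 30, 2084 is a Thursday.
From Mar 30, 2084 to Aug 2, 2085 is 491 days inclusive.
491 = 7 × 70 + 1, so there are 70 full weeks plus 1 extra day.
Each full week contributes 2 weekend days (Sat, Sun): 70 × 2 = 140.
The 1 extra day is Thursday — none qualify.
Total: 140 + 0 = 140.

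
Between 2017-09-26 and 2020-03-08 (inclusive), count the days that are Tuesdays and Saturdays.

256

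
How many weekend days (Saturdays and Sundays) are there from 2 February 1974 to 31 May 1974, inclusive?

34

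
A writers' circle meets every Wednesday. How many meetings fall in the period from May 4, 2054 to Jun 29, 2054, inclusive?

8

May 4, 2054 is a Monday.
The range spans 57 days (inclusive of both endpoints).
57 = 7 × 8 + 1, so there are 8 full weeks plus 1 extra day.
Each full week contributes one Wednesday: 8 so far.
The 1 extra day is Monday — none qualify.
Total: 8 + 0 = 8.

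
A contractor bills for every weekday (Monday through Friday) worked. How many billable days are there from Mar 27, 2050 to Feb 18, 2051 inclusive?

235 weekdays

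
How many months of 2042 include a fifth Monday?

4

A month has five Mondays exactly when Monday falls within its first (length − 28) days.
Jan: 31 days, starts Wed → 5 of Wed, Thu, Fri
Feb: 28 days, starts Sat → 5 of (none)
Mar: 31 days, starts Sat → 5 of Sat, Sun, Mon ✓
Apr: 30 days, starts Tue → 5 of Tue, Wed
May: 31 days, starts Thu → 5 of Thu, Fri, Sat
Jun: 30 days, starts Sun → 5 of Sun, Mon ✓
Jul: 31 days, starts Tue → 5 of Tue, Wed, Thu
Aug: 31 days, starts Fri → 5 of Fri, Sat, Sun
Sep: 30 days, starts Mon → 5 of Mon, Tue ✓
Oct: 31 days, starts Wed → 5 of Wed, Thu, Fri
Nov: 30 days, starts Sat → 5 of Sat, Sun
Dec: 31 days, starts Mon → 5 of Mon, Tue, Wed ✓
Months with five Mondays: Mar, Jun, Sep, Dec.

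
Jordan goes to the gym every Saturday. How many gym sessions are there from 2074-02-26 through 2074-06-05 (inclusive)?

14

2074-02-26 is a Monday.
That's 100 days from start to end, counting both.
100 = 7 × 14 + 2, so there are 14 full weeks plus 2 extra days.
Each full week contributes one Saturday: 14 so far.
The 2 extra days are Monday, Tuesday — none qualify.
Total: 14 + 0 = 14.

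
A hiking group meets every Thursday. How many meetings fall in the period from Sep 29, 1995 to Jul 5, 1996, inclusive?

40

Sep 29, 1995 is a Friday.
From Sep 29, 1995 to Jul 5, 1996 is 281 days inclusive.
281 = 7 × 40 + 1, so there are 40 full weeks plus 1 extra day.
Each full week contributes one Thursday: 40 so far.
The 1 extra day is Friday — none qualify.
Total: 40 + 0 = 40.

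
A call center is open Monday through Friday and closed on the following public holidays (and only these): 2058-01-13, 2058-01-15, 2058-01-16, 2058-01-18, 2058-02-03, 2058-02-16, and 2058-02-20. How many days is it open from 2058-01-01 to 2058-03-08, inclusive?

45 working days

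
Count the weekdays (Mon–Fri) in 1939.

260 weekdays

1 January 1939 is a Sunday.
From 1 January 1939 to 31 December 1939 is 365 days inclusive.
365 = 7 × 52 + 1, so there are 52 full weeks plus 1 extra day.
Each full week contributes 5 weekdays (Mon–Fri): 52 × 5 = 260.
The 1 extra day is Sunday — none qualify.
Total: 260 + 0 = 260.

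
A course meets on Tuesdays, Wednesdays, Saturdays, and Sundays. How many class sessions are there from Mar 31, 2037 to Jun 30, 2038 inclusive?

262

Mar 31, 2037 is a Tuesday.
That's 457 days from start to end, counting both.
457 = 7 × 65 + 2, so there are 65 full weeks plus 2 extra days.
Each full week contributes 4 days from the set (Tue, Wed, Sat, Sun): 65 × 4 = 260.
The 2 extra days are Tuesday, Wednesday — 2 of them qualify.
Total: 260 + 2 = 262.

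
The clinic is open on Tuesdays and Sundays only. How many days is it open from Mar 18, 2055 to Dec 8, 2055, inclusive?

Mar 18, 2055 is a Thursday.
From Mar 18, 2055 to Dec 8, 2055 is 266 days inclusive.
266 = 7 × 38, so the span is exactly 38 full weeks.
Each full week contributes 2 days from the set (Tue, Sun): 38 × 2 = 76.

76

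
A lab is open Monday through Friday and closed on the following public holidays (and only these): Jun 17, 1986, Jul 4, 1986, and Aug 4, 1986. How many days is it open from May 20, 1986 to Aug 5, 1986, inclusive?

53 working days

May 20, 1986 is a Tuesday.
That's 78 days from start to end, counting both.
78 = 7 × 11 + 1, so there are 11 full weeks plus 1 extra day.
Each full week contributes 5 weekdays (Mon–Fri): 11 × 5 = 55.
The 1 extra day is Tuesday — 1 of them qualifies.
Total: 55 + 1 = 56.
Holidays: Jun 17, 1986 (Tue); Jul 4, 1986 (Fri); Aug 4, 1986 (Mon).
All 3 holidays fall on weekdays, so subtract 3.
Business days: 56 − 3 = 53.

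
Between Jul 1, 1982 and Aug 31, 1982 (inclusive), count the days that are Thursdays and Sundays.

Jul 1, 1982 is a Thursday.
That's 62 days from start to end, counting both.
62 = 7 × 8 + 6, so there are 8 full weeks plus 6 extra days.
Each full week contributes 2 days from the set (Thu, Sun): 8 × 2 = 16.
The 6 extra days are Thursday, Friday, Saturday, Sunday, Monday, Tuesday — 2 of them qualify.
Total: 16 + 2 = 18.

18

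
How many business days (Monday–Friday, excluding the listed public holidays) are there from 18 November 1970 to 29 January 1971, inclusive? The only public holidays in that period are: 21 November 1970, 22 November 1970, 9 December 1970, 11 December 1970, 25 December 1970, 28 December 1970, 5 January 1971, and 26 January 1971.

47

18 November 1970 is a Wednesday.
That's 73 days from start to end, counting both.
73 = 7 × 10 + 3, so there are 10 full weeks plus 3 extra days.
Each full week contributes 5 weekdays (Mon–Fri): 10 × 5 = 50.
The 3 extra days are Wed, Thu, Fri — 3 of them qualify.
Total: 50 + 3 = 53.
Holidays: 21 November 1970 (Sat); 22 November 1970 (Sun); 9 December 1970 (Wed); 11 December 1970 (Fri); 25 December 1970 (Fri); 28 December 1970 (Mon); 5 January 1971 (Tue); 26 January 1971 (Tue).
6 of the 8 holidays fall on weekdays; the rest are weekends and were already excluded.
Business days: 53 − 6 = 47.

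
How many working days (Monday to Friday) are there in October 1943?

21 weekdays

1943-10-01 is a Friday.
The range spans 31 days (inclusive of both endpoints).
31 = 7 × 4 + 3, so there are 4 full weeks plus 3 extra days.
Each full week contributes 5 weekdays (Mon–Fri): 4 × 5 = 20.
The 3 extra days are Friday, Saturday, Sunday — 1 of them qualifies.
Total: 20 + 1 = 21.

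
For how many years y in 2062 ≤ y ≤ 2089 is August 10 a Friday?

4

Day of week of August 10 in each year:
2062: Thu, 2063: Fri ✓, 2064: Sun, 2065: Mon, 2066: Tue, 2067: Wed, 2068: Fri ✓, 2069: Sat, 2070: Sun, 2071: Mon, 2072: Wed, 2073: Thu, 2074: Fri ✓, 2075: Sat, 2076: Mon, 2077: Tue, 2078: Wed, 2079: Thu, 2080: Sat, 2081: Sun, 2082: Mon, 2083: Tue, 2084: Thu, 2085: Fri ✓, 2086: Sat, 2087: Sun, 2088: Tue, 2089: Wed
Fridays: 2063, 2068, 2074, 2085.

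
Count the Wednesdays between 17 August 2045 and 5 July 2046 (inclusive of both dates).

46

17 August 2045 is a Thursday.
The range spans 323 days (inclusive of both endpoints).
323 = 7 × 46 + 1, so there are 46 full weeks plus 1 extra day.
Each full week contributes one Wednesday: 46 so far.
The 1 extra day is Thursday — none qualify.
Total: 46 + 0 = 46.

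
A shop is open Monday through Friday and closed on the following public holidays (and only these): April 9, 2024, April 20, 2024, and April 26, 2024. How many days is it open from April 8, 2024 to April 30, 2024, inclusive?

15 working days

April 8, 2024 is a Monday.
The range spans 23 days (inclusive of both endpoints).
23 = 7 × 3 + 2, so there are 3 full weeks plus 2 extra days.
Each full week contributes 5 weekdays (Mon–Fri): 3 × 5 = 15.
The 2 extra days are Monday, Tuesday — 2 of them qualify.
Total: 15 + 2 = 17.
Holidays: April 9, 2024 (Tue); April 20, 2024 (Sat); April 26, 2024 (Fri).
2 of the 3 holidays fall on weekdays; the rest are weekends and were already excluded.
Business days: 17 − 2 = 15.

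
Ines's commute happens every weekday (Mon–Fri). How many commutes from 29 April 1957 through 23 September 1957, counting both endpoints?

106

29 April 1957 is a Monday.
That's 148 days from start to end, counting both.
148 = 7 × 21 + 1, so there are 21 full weeks plus 1 extra day.
Each full week contributes 5 weekdays (Mon–Fri): 21 × 5 = 105.
The 1 extra day is Monday — 1 of them qualifies.
Total: 105 + 1 = 106.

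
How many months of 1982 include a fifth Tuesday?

4

A month has five Tuesdays exactly when Tuesday falls within its first (length − 28) days.
Jan: 31 days, starts Fri → 5 of Fri, Sat, Sun
Feb: 28 days, starts Mon → 5 of (none)
Mar: 31 days, starts Mon → 5 of Mon, Tue, Wed ✓
Apr: 30 days, starts Thu → 5 of Thu, Fri
May: 31 days, starts Sat → 5 of Sat, Sun, Mon
Jun: 30 days, starts Tue → 5 of Tue, Wed ✓
Jul: 31 days, starts Thu → 5 of Thu, Fri, Sat
Aug: 31 days, starts Sun → 5 of Sun, Mon, Tue ✓
Sep: 30 days, starts Wed → 5 of Wed, Thu
Oct: 31 days, starts Fri → 5 of Fri, Sat, Sun
Nov: 30 days, starts Mon → 5 of Mon, Tue ✓
Dec: 31 days, starts Wed → 5 of Wed, Thu, Fri
Months with five Tuesdays: Mar, Jun, Aug, Nov.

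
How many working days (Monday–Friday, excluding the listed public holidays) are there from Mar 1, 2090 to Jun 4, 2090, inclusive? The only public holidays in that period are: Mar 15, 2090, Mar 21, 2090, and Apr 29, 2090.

Mar 1, 2090 is a Wednesday.
The range spans 96 days (inclusive of both endpoints).
96 = 7 × 13 + 5, so there are 13 full weeks plus 5 extra days.
Each full week contributes 5 weekdays (Mon–Fri): 13 × 5 = 65.
The 5 extra days are Wednesday, Thursday, Friday, Saturday, Sunday — 3 of them qualify.
Total: 65 + 3 = 68.
Holidays: Mar 15, 2090 (Wed); Mar 21, 2090 (Tue); Apr 29, 2090 (Sat).
2 of the 3 holidays fall on weekdays; the rest are weekends and were already excluded.
Business days: 68 − 2 = 66.

66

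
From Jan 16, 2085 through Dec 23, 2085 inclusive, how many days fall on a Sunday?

49

Jan 16, 2085 is a Tuesday.
The range spans 342 days (inclusive of both endpoints).
342 = 7 × 48 + 6, so there are 48 full weeks plus 6 extra days.
Each full week contributes one Sunday: 48 so far.
The 6 extra days are Tue, Wed, Thu, Fri, Sat, Sun — 1 of them qualifies.
Total: 48 + 1 = 49.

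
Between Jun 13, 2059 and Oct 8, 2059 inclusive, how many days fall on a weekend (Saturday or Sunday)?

34

Jun 13, 2059 is a Friday.
The range spans 118 days (inclusive of both endpoints).
118 = 7 × 16 + 6, so there are 16 full weeks plus 6 extra days.
Each full week contributes 2 weekend days (Sat, Sun): 16 × 2 = 32.
The 6 extra days are Friday, Saturday, Sunday, Monday, Tuesday, Wednesday — 2 of them qualify.
Total: 32 + 2 = 34.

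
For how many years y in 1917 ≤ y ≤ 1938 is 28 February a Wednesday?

Day of week of February 28 in each year:
1917: Wed ✓, 1918: Thu, 1919: Fri, 1920: Sat, 1921: Mon, 1922: Tue, 1923: Wed ✓, 1924: Thu, 1925: Sat, 1926: Sun, 1927: Mon, 1928: Tue, 1929: Thu, 1930: Fri, 1931: Sat, 1932: Sun, 1933: Tue, 1934: Wed ✓, 1935: Thu, 1936: Fri, 1937: Sun, 1938: Mon
Wednesdays: 1917, 1923, 1934.

3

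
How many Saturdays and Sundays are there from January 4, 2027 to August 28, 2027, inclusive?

67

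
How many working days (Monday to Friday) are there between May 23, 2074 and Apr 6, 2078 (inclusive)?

1011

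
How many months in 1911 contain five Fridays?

A month has five Fridays exactly when Friday falls within its first (length − 28) days.
Jan: 31 days, starts Sun → 5 of Sun, Mon, Tue
Feb: 28 days, starts Wed → 5 of (none)
Mar: 31 days, starts Wed → 5 of Wed, Thu, Fri ✓
Apr: 30 days, starts Sat → 5 of Sat, Sun
May: 31 days, starts Mon → 5 of Mon, Tue, Wed
Jun: 30 days, starts Thu → 5 of Thu, Fri ✓
Jul: 31 days, starts Sat → 5 of Sat, Sun, Mon
Aug: 31 days, starts Tue → 5 of Tue, Wed, Thu
Sep: 30 days, starts Fri → 5 of Fri, Sat ✓
Oct: 31 days, starts Sun → 5 of Sun, Mon, Tue
Nov: 30 days, starts Wed → 5 of Wed, Thu
Dec: 31 days, starts Fri → 5 of Fri, Sat, Sun ✓
Months with five Fridays: Mar, Jun, Sep, Dec.

4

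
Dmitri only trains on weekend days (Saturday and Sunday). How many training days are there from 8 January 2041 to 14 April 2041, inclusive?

28

8 January 2041 is a Tuesday.
The range spans 97 days (inclusive of both endpoints).
97 = 7 × 13 + 6, so there are 13 full weeks plus 6 extra days.
Each full week contributes 2 weekend days (Sat, Sun): 13 × 2 = 26.
The 6 extra days are Tue, Wed, Thu, Fri, Sat, Sun — 2 of them qualify.
Total: 26 + 2 = 28.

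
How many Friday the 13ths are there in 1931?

The 13th falls on a Friday when the month's 13th has weekday Fri.
Jan 13 is Tue; Feb 13 is Fri ✓; Mar 13 is Fri ✓; Apr 13 is Mon; May 13 is Wed; Jun 13 is Sat; Jul 13 is Mon; Aug 13 is Thu; Sep 13 is Sun; Oct 13 is Tue; Nov 13 is Fri ✓; Dec 13 is Sun.
Friday the 13ths: Feb, Mar, Nov.

3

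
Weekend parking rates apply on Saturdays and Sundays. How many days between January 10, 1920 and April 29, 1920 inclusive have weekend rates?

January 10, 1920 is a Saturday.
The range spans 111 days (inclusive of both endpoints).
111 = 7 × 15 + 6, so there are 15 full weeks plus 6 extra days.
Each full week contributes 2 weekend days (Sat, Sun): 15 × 2 = 30.
The 6 extra days are Sat, Sun, Mon, Tue, Wed, Thu — 2 of them qualify.
Total: 30 + 2 = 32.

32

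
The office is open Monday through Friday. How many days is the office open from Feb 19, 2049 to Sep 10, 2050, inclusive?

406

Feb 19, 2049 is a Friday.
That's 569 days from start to end, counting both.
569 = 7 × 81 + 2, so there are 81 full weeks plus 2 extra days.
Each full week contributes 5 weekdays (Mon–Fri): 81 × 5 = 405.
The 2 extra days are Friday, Saturday — 1 of them qualifies.
Total: 405 + 1 = 406.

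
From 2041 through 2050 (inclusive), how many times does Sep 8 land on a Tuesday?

2

Day of week of September 8 in each year:
2041: Sun, 2042: Mon, 2043: Tue ✓, 2044: Thu, 2045: Fri, 2046: Sat, 2047: Sun, 2048: Tue ✓, 2049: Wed, 2050: Thu
Tuesdays: 2043, 2048.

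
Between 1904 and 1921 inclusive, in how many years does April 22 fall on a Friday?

Day of week of April 22 in each year:
1904: Fri ✓, 1905: Sat, 1906: Sun, 1907: Mon, 1908: Wed, 1909: Thu, 1910: Fri ✓, 1911: Sat, 1912: Mon, 1913: Tue, 1914: Wed, 1915: Thu, 1916: Sat, 1917: Sun, 1918: Mon, 1919: Tue, 1920: Thu, 1921: Fri ✓
Fridays: 1904, 1910, 1921.

3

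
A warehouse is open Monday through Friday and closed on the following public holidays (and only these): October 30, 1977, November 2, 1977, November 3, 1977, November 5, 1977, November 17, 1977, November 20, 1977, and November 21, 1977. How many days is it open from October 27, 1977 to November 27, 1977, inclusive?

18 working days

October 27, 1977 is a Thursday.
That's 32 days from start to end, counting both.
32 = 7 × 4 + 4, so there are 4 full weeks plus 4 extra days.
Each full week contributes 5 weekdays (Mon–Fri): 4 × 5 = 20.
The 4 extra days are Thursday, Friday, Saturday, Sunday — 2 of them qualify.
Total: 20 + 2 = 22.
Holidays: October 30, 1977 (Sun); November 2, 1977 (Wed); November 3, 1977 (Thu); November 5, 1977 (Sat); November 17, 1977 (Thu); November 20, 1977 (Sun); November 21, 1977 (Mon).
4 of the 7 holidays fall on weekdays; the rest are weekends and were already excluded.
Business days: 22 − 4 = 18.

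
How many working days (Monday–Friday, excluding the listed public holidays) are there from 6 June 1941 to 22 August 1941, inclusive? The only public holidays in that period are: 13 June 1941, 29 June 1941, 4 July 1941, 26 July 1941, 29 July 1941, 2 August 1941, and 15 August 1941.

52

6 June 1941 is a Friday.
The range spans 78 days (inclusive of both endpoints).
78 = 7 × 11 + 1, so there are 11 full weeks plus 1 extra day.
Each full week contributes 5 weekdays (Mon–Fri): 11 × 5 = 55.
The 1 extra day is Friday — 1 of them qualifies.
Total: 55 + 1 = 56.
Holidays: 13 June 1941 (Fri); 29 June 1941 (Sun); 4 July 1941 (Fri); 26 July 1941 (Sat); 29 July 1941 (Tue); 2 August 1941 (Sat); 15 August 1941 (Fri).
4 of the 7 holidays fall on weekdays; the rest are weekends and were already excluded.
Business days: 56 − 4 = 52.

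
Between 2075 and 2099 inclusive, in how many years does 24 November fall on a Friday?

Day of week of November 24 in each year:
2075: Sun, 2076: Tue, 2077: Wed, 2078: Thu, 2079: Fri ✓, 2080: Sun, 2081: Mon, 2082: Tue, 2083: Wed, 2084: Fri ✓, 2085: Sat, 2086: Sun, 2087: Mon, 2088: Wed, 2089: Thu, 2090: Fri ✓, 2091: Sat, 2092: Mon, 2093: Tue, 2094: Wed, 2095: Thu, 2096: Sat, 2097: Sun, 2098: Mon, 2099: Tue
Fridays: 2079, 2084, 2090.

3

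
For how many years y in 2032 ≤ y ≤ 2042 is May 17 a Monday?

Day of week of May 17 in each year:
2032: Mon ✓, 2033: Tue, 2034: Wed, 2035: Thu, 2036: Sat, 2037: Sun, 2038: Mon ✓, 2039: Tue, 2040: Thu, 2041: Fri, 2042: Sat
Mondays: 2032, 2038.

2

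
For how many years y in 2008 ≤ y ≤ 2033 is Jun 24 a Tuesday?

Day of week of June 24 in each year:
2008: Tue ✓, 2009: Wed, 2010: Thu, 2011: Fri, 2012: Sun, 2013: Mon, 2014: Tue ✓, 2015: Wed, 2016: Fri, 2017: Sat, 2018: Sun, 2019: Mon, 2020: Wed, 2021: Thu, 2022: Fri, 2023: Sat, 2024: Mon, 2025: Tue ✓, 2026: Wed, 2027: Thu, 2028: Sat, 2029: Sun, 2030: Mon, 2031: Tue ✓, 2032: Thu, 2033: Fri
Tuesdays: 2008, 2014, 2025, 2031.

4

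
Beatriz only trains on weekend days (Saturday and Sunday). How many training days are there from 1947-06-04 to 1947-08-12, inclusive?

1947-06-04 is a Wednesday.
That's 70 days from start to end, counting both.
70 = 7 × 10, so the span is exactly 10 full weeks.
Each full week contributes 2 weekend days (Sat, Sun): 10 × 2 = 20.
Total: 20.

20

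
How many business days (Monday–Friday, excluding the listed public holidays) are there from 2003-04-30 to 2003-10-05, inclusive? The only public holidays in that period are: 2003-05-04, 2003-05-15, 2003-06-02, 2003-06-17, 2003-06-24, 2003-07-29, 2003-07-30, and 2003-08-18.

106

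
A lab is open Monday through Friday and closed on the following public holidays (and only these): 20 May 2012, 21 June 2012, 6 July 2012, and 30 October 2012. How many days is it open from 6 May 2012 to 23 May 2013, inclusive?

271

6 May 2012 is a Sunday.
From 6 May 2012 to 23 May 2013 is 383 days inclusive.
383 = 7 × 54 + 5, so there are 54 full weeks plus 5 extra days.
Each full week contributes 5 weekdays (Mon–Fri): 54 × 5 = 270.
The 5 extra days are Sun, Mon, Tue, Wed, Thu — 4 of them qualify.
Total: 270 + 4 = 274.
Holidays: 20 May 2012 (Sun); 21 June 2012 (Thu); 6 July 2012 (Fri); 30 October 2012 (Tue).
3 of the 4 holidays fall on weekdays; the rest are weekends and were already excluded.
Business days: 274 − 3 = 271.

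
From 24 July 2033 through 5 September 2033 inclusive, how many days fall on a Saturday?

6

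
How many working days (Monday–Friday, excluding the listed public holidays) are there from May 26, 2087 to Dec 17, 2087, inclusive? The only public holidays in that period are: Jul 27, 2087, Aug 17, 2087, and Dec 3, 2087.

May 26, 2087 is a Monday.
From May 26, 2087 to Dec 17, 2087 is 206 days inclusive.
206 = 7 × 29 + 3, so there are 29 full weeks plus 3 extra days.
Each full week contributes 5 weekdays (Mon–Fri): 29 × 5 = 145.
The 3 extra days are Monday, Tuesday, Wednesday — 3 of them qualify.
Total: 145 + 3 = 148.
Holidays: Jul 27, 2087 (Sun); Aug 17, 2087 (Sun); Dec 3, 2087 (Wed).
1 of the 3 holidays fall on weekdays; the rest are weekends and were already excluded.
Business days: 148 − 1 = 147.

147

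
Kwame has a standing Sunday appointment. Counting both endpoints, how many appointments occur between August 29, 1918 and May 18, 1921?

August 29, 1918 is a Thursday.
The range spans 994 days (inclusive of both endpoints).
994 = 7 × 142, so the span is exactly 142 full weeks.
Each full week contributes one Sunday: 142 so far.
Total: 142.

142 Sundays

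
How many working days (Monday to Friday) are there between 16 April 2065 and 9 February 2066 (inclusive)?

16 April 2065 is a Thursday.
The range spans 300 days (inclusive of both endpoints).
300 = 7 × 42 + 6, so there are 42 full weeks plus 6 extra days.
Each full week contributes 5 weekdays (Mon–Fri): 42 × 5 = 210.
The 6 extra days are Thursday, Friday, Saturday, Sunday, Monday, Tuesday — 4 of them qualify.
Total: 210 + 4 = 214.

214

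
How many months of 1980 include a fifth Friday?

4

A month has five Fridays exactly when Friday falls within its first (length − 28) days.
Jan: 31 days, starts Tue → 5 of Tue, Wed, Thu
Feb: 29 days, starts Fri → 5 of Fri ✓
Mar: 31 days, starts Sat → 5 of Sat, Sun, Mon
Apr: 30 days, starts Tue → 5 of Tue, Wed
May: 31 days, starts Thu → 5 of Thu, Fri, Sat ✓
Jun: 30 days, starts Sun → 5 of Sun, Mon
Jul: 31 days, starts Tue → 5 of Tue, Wed, Thu
Aug: 31 days, starts Fri → 5 of Fri, Sat, Sun ✓
Sep: 30 days, starts Mon → 5 of Mon, Tue
Oct: 31 days, starts Wed → 5 of Wed, Thu, Fri ✓
Nov: 30 days, starts Sat → 5 of Sat, Sun
Dec: 31 days, starts Mon → 5 of Mon, Tue, Wed
Months with five Fridays: Feb, May, Aug, Oct.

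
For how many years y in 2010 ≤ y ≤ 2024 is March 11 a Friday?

Day of week of March 11 in each year:
2010: Thu, 2011: Fri ✓, 2012: Sun, 2013: Mon, 2014: Tue, 2015: Wed, 2016: Fri ✓, 2017: Sat, 2018: Sun, 2019: Mon, 2020: Wed, 2021: Thu, 2022: Fri ✓, 2023: Sat, 2024: Mon
Fridays: 2011, 2016, 2022.

3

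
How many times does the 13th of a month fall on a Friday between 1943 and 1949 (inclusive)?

10

Friday-the-13ths by year:
1943: Aug
1944: Oct
1945: Apr, Jul
1946: Sep, Dec
1947: Jun
1948: Feb, Aug
1949: May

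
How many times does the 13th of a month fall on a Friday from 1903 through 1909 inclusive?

13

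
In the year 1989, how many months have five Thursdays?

A month has five Thursdays exactly when Thursday falls within its first (length − 28) days.
Jan: 31 days, starts Sun → 5 of Sun, Mon, Tue
Feb: 28 days, starts Wed → 5 of (none)
Mar: 31 days, starts Wed → 5 of Wed, Thu, Fri ✓
Apr: 30 days, starts Sat → 5 of Sat, Sun
May: 31 days, starts Mon → 5 of Mon, Tue, Wed
Jun: 30 days, starts Thu → 5 of Thu, Fri ✓
Jul: 31 days, starts Sat → 5 of Sat, Sun, Mon
Aug: 31 days, starts Tue → 5 of Tue, Wed, Thu ✓
Sep: 30 days, starts Fri → 5 of Fri, Sat
Oct: 31 days, starts Sun → 5 of Sun, Mon, Tue
Nov: 30 days, starts Wed → 5 of Wed, Thu ✓
Dec: 31 days, starts Fri → 5 of Fri, Sat, Sun
Months with five Thursdays: Mar, Jun, Aug, Nov.

4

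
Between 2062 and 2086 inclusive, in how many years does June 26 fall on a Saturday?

Day of week of June 26 in each year:
2062: Mon, 2063: Tue, 2064: Thu, 2065: Fri, 2066: Sat ✓, 2067: Sun, 2068: Tue, 2069: Wed, 2070: Thu, 2071: Fri, 2072: Sun, 2073: Mon, 2074: Tue, 2075: Wed, 2076: Fri, 2077: Sat ✓, 2078: Sun, 2079: Mon, 2080: Wed, 2081: Thu, 2082: Fri, 2083: Sat ✓, 2084: Mon, 2085: Tue, 2086: Wed
Saturdays: 2066, 2077, 2083.

3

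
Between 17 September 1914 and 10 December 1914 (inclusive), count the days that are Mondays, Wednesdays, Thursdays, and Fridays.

49

17 September 1914 is a Thursday.
That's 85 days from start to end, counting both.
85 = 7 × 12 + 1, so there are 12 full weeks plus 1 extra day.
Each full week contributes 4 days from the set (Mon, Wed, Thu, Fri): 12 × 4 = 48.
The 1 extra day is Thu — 1 of them qualifies.
Total: 48 + 1 = 49.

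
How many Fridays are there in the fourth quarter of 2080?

13

Oct 1, 2080 is a Tuesday.
The range spans 92 days (inclusive of both endpoints).
92 = 7 × 13 + 1, so there are 13 full weeks plus 1 extra day.
Each full week contributes one Friday: 13 so far.
The 1 extra day is Tuesday — none qualify.
Total: 13 + 0 = 13.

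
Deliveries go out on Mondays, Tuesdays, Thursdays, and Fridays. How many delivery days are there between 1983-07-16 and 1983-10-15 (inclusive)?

52

1983-07-16 is a Saturday.
From 1983-07-16 to 1983-10-15 is 92 days inclusive.
92 = 7 × 13 + 1, so there are 13 full weeks plus 1 extra day.
Each full week contributes 4 days from the set (Mon, Tue, Thu, Fri): 13 × 4 = 52.
The 1 extra day is Saturday — none qualify.
Total: 52 + 0 = 52.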